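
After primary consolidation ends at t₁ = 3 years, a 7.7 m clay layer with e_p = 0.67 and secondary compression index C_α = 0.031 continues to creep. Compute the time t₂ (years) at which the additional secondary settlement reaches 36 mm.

S_s = C_α·H/(1+e_p)·log₁₀(t₂/t₁) ⇒ log₁₀(t₂/t₁) = S_s·(1+e_p)/(C_α·H).
log₁₀(t₂/t₁) = 0.036 × (1+0.67) / (0.031×7.7) = 0.2519
t₂ = t₁ × 10^0.2519 = 3 × 1.786 = 5.358 years

t₂ ≈ 5.36 years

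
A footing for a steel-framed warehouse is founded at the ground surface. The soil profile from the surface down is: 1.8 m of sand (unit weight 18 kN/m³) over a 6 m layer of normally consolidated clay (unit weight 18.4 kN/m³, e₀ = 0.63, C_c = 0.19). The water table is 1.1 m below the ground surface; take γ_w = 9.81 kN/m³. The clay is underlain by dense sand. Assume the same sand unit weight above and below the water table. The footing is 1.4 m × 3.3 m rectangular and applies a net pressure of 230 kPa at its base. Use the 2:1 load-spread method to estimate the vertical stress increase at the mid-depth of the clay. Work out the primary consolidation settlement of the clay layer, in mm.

Mid-depth of clay below the ground surface: z = 1.8 + 6/2 = 4.8 m.
Total vertical stress at mid-clay: σ_v = 18×1.8 + 18.4×3 = 87.6 kPa.
Pore pressure: u = 9.81×(4.8 − 1.1) = 36.297 kPa.
Initial effective stress: σ'_0 = σ_v − u = 87.6 − 36.297 = 51.303 kPa.
Stress increase at mid-clay by the 2:1 spreading method:
Δσ = qBL/((B+z)(L+z)) = 230×1.4×3.3/((1.4+4.8)(3.3+4.8)) = 21.159 kPa
Final effective stress: σ'_f = σ'_0 + Δσ = 51.303 + 21.159 = 72.462 kPa.
Normally consolidated clay, so the full stress increment lies on the virgin compression line:
S_c = C_c·H/(1+e₀)·log₁₀(σ'_f/σ'_0) = 0.19×6/(1+0.63)×log₁₀(72.462/51.303)
    = 0.69939 × 0.14997 = 0.1049 m

S_c ≈ 105 mm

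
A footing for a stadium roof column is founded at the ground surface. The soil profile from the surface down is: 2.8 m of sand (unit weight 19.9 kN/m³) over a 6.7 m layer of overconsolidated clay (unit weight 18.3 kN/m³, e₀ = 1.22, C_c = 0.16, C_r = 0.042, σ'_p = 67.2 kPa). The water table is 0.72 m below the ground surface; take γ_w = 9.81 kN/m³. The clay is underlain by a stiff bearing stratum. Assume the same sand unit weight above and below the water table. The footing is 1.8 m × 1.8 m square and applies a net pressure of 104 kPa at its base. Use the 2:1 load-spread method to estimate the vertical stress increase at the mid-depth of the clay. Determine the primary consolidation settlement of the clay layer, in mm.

S_c ≈ 8.72 mm

Mid-depth of clay below the ground surface: z = 2.8 + 6.7/2 = 6.15 m.
Total vertical stress at mid-clay: σ_v = 19.9×2.8 + 18.3×3.35 = 117.03 kPa.
Pore pressure: u = 9.81×(6.15 − 0.72) = 53.268 kPa.
Initial effective stress: σ'_0 = σ_v − u = 117.03 − 53.268 = 63.762 kPa.
Stress increase at mid-clay by the 2:1 spreading method:
Δσ = qBL/((B+z)(L+z)) = 104×1.8×1.8/((1.8+6.15)(1.8+6.15)) = 5.3314 kPa
Final effective stress: σ'_f = 63.762 + 5.3314 = 69.093 kPa.
σ'_f = 69.093 > σ'_p = 67.2 kPa, so the stress path crosses the preconsolidation pressure — recompression up to σ'_p, then virgin compression beyond:
S_c = H/(1+e₀)·[C_r·log₁₀(σ'_p/σ'_0) + C_c·log₁₀(σ'_f/σ'_p)]
    = 6.7/2.22 × [0.042×log₁₀(67.2/63.762) + 0.16×log₁₀(69.093/67.2)]
    = 3.018 × [0.00095791 + 0.0019304] = 0.008717 m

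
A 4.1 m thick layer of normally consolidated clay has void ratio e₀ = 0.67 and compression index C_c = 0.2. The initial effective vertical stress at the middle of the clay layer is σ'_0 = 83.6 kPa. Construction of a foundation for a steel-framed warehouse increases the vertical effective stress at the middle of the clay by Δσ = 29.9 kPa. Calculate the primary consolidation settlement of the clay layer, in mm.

Final effective stress: σ'_f = σ'_0 + Δσ = 83.6 + 29.9 = 113.5 kPa.
Normally consolidated clay, so the full stress increment lies on the virgin compression line:
S_c = C_c·H/(1+e₀)·log₁₀(σ'_f/σ'_0) = 0.2×4.1/(1+0.67)×log₁₀(113.5/83.6)
    = 0.49102 × 0.13279 = 0.0652 m

S_c ≈ 65.2 mm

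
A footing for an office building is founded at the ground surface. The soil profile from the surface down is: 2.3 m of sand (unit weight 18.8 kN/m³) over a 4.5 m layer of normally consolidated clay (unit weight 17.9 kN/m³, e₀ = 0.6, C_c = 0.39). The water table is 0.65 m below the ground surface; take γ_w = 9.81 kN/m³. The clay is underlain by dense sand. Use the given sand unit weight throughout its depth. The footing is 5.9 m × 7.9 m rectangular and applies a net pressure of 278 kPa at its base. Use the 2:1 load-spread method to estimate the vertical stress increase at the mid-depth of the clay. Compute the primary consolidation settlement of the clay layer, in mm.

S_c ≈ 554 mm

Mid-depth of clay below the ground surface: z = 2.3 + 4.5/2 = 4.55 m.
Total vertical stress at mid-clay: σ_v = 18.8×2.3 + 17.9×2.25 = 83.515 kPa.
Pore pressure: u = 9.81×(4.55 − 0.65) = 38.259 kPa.
Initial effective stress: σ'_0 = σ_v − u = 83.515 − 38.259 = 45.256 kPa.
Stress increase at mid-clay by the 2:1 spreading method:
Δσ = qBL/((B+z)(L+z)) = 278×5.9×7.9/((5.9+4.55)(7.9+4.55)) = 99.595 kPa
Final effective stress: σ'_f = σ'_0 + Δσ = 45.256 + 99.595 = 144.85 kPa.
Normally consolidated clay, so the full stress increment lies on the virgin compression line:
S_c = C_c·H/(1+e₀)·log₁₀(σ'_f/σ'_0) = 0.39×4.5/(1+0.6)×log₁₀(144.85/45.256)
    = 1.0969 × 0.50524 = 0.5542 m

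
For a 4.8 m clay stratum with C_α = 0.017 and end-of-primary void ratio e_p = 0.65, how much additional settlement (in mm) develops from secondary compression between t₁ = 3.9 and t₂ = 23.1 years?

Secondary compression: S_s = C_α·H/(1+e_p)·log₁₀(t₂/t₁)
S_s = 0.017×4.8/(1+0.65)×log₁₀(23.1/3.9)
    = 0.04945 × 0.7725 = 0.03821 m

S_s ≈ 38.2 mm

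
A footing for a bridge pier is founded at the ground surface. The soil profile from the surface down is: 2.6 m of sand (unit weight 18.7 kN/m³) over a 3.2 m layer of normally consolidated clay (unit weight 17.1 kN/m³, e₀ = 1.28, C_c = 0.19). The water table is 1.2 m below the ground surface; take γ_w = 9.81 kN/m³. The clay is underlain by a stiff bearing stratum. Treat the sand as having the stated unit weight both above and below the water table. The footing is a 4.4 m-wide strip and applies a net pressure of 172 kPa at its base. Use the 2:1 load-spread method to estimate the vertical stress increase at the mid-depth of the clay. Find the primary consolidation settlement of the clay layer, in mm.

S_c ≈ 123 mm

Mid-depth of clay below the ground surface: z = 2.6 + 3.2/2 = 4.2 m.
Total vertical stress at mid-clay: σ_v = 18.7×2.6 + 17.1×1.6 = 75.98 kPa.
Pore pressure: u = 9.81×(4.2 − 1.2) = 29.43 kPa.
Initial effective stress: σ'_0 = σ_v − u = 75.98 − 29.43 = 46.55 kPa.
Stress increase at mid-clay by the 2:1 spreading method:
Δσ = qB/(B+z) = 172×4.4/(4.4+4.2) = 88 kPa
Final effective stress: σ'_f = σ'_0 + Δσ = 46.55 + 88 = 134.55 kPa.
Normally consolidated clay, so the full stress increment lies on the virgin compression line:
S_c = C_c·H/(1+e₀)·log₁₀(σ'_f/σ'_0) = 0.19×3.2/(1+1.28)×log₁₀(134.55/46.55)
    = 0.26667 × 0.46096 = 0.1229 m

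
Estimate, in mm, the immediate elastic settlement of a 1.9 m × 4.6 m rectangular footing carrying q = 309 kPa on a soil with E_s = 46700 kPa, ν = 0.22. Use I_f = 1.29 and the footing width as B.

Immediate (elastic) settlement: S_e = q·B·(1−ν²)/E_s · I_f.
S_e = 309 × 1.9 × (1 − 0.22²) / 46700 × 1.29
    = 309 × 1.9 × 0.9516 / 46700 × 1.29
    = 0.01543 m = 15.43 mm

S_e ≈ 15.4 mm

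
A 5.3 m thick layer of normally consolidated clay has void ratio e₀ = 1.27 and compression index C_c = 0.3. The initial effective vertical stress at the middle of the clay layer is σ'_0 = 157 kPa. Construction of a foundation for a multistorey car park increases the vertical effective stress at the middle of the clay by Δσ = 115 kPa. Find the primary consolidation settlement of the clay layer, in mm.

S_c ≈ 167 mm

Final effective stress: σ'_f = σ'_0 + Δσ = 157 + 115 = 272 kPa.
Normally consolidated clay, so the full stress increment lies on the virgin compression line:
S_c = C_c·H/(1+e₀)·log₁₀(σ'_f/σ'_0) = 0.3×5.3/(1+1.27)×log₁₀(272/157)
    = 0.70044 × 0.23867 = 0.1672 m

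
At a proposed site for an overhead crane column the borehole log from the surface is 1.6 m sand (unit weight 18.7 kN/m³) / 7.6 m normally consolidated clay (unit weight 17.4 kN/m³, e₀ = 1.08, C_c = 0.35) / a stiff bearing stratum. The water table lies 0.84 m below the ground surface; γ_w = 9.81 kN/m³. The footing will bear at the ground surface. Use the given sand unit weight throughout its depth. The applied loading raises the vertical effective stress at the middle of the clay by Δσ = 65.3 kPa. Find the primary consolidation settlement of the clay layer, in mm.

Mid-depth of clay below the ground surface: z = 1.6 + 7.6/2 = 5.4 m.
Total vertical stress at mid-clay: σ_v = 18.7×1.6 + 17.4×3.8 = 96.04 kPa.
Pore pressure: u = 9.81×(5.4 − 0.84) = 44.734 kPa.
Initial effective stress: σ'_0 = σ_v − u = 96.04 − 44.734 = 51.306 kPa.
Final effective stress: σ'_f = σ'_0 + Δσ = 51.306 + 65.3 = 116.61 kPa.
Normally consolidated clay, so the full stress increment lies on the virgin compression line:
S_c = C_c·H/(1+e₀)·log₁₀(σ'_f/σ'_0) = 0.35×7.6/(1+1.08)×log₁₀(116.61/51.306)
    = 1.2788 × 0.35657 = 0.456 m

S_c ≈ 456 mm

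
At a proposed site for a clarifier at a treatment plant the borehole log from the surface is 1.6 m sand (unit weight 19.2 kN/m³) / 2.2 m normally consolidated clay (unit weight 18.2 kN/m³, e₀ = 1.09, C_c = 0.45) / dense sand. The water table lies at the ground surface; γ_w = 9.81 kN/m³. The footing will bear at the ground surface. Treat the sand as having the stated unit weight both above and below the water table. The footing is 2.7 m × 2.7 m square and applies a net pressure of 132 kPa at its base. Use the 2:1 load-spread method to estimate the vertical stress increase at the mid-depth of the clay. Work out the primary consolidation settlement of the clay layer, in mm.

Mid-depth of clay below the ground surface: z = 1.6 + 2.2/2 = 2.7 m.
Total vertical stress at mid-clay: σ_v = 19.2×1.6 + 18.2×1.1 = 50.74 kPa.
Pore pressure: u = 9.81×(2.7 − 0) = 26.487 kPa.
Initial effective stress: σ'_0 = σ_v − u = 50.74 − 26.487 = 24.253 kPa.
Stress increase at mid-clay by the 2:1 spreading method:
Δσ = qBL/((B+z)(L+z)) = 132×2.7×2.7/((2.7+2.7)(2.7+2.7)) = 33 kPa
Final effective stress: σ'_f = σ'_0 + Δσ = 24.253 + 33 = 57.253 kPa.
Normally consolidated clay, so the full stress increment lies on the virgin compression line:
S_c = C_c·H/(1+e₀)·log₁₀(σ'_f/σ'_0) = 0.45×2.2/(1+1.09)×log₁₀(57.253/24.253)
    = 0.47368 × 0.37303 = 0.1767 m

S_c ≈ 177 mm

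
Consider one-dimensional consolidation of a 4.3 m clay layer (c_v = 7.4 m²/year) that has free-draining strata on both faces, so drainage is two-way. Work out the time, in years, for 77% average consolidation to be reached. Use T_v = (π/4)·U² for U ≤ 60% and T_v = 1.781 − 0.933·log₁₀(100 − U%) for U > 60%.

Drainage path length: H_d = H/2 = 2.15 m (double drainage).
U > 60%: T_v = 1.781 − 0.933·log₁₀(100 − 77) = 0.51051.
t = T_v·H_d²/c_v = 0.51051×2.15²/7.4 = 0.3189 years.

t ≈ 0.319 years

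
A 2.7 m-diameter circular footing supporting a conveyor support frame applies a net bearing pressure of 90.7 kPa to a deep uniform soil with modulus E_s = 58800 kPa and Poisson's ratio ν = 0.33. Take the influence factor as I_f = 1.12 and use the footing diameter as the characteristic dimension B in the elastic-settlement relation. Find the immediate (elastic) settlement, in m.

Immediate (elastic) settlement: S_e = q·B·(1−ν²)/E_s · I_f.
S_e = 90.7 × 2.7 × (1 − 0.33²) / 58800 × 1.12
    = 90.7 × 2.7 × 0.8911 / 58800 × 1.12
    = 0.004157 m

S_e ≈ 0.00416 m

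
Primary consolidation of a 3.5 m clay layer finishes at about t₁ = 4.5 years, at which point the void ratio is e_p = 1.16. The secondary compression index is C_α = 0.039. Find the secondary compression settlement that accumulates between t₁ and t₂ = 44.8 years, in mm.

S_s ≈ 63.1 mm

Secondary compression: S_s = C_α·H/(1+e_p)·log₁₀(t₂/t₁)
S_s = 0.039×3.5/(1+1.16)×log₁₀(44.8/4.5)
    = 0.06319 × 0.9981 = 0.06307 m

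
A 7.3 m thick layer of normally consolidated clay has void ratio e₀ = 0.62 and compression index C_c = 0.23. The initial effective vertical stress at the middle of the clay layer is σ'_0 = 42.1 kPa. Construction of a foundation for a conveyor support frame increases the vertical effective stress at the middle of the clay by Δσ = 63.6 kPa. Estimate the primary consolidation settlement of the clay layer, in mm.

Final effective stress: σ'_f = σ'_0 + Δσ = 42.1 + 63.6 = 105.7 kPa.
Normally consolidated clay, so the full stress increment lies on the virgin compression line:
S_c = C_c·H/(1+e₀)·log₁₀(σ'_f/σ'_0) = 0.23×7.3/(1+0.62)×log₁₀(105.7/42.1)
    = 1.0364 × 0.39979 = 0.4143 m

S_c ≈ 414 mm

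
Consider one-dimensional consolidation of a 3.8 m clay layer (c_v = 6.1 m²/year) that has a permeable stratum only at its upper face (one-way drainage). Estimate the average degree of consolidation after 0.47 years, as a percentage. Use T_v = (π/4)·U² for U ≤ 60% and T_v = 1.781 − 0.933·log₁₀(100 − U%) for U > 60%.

Drainage path length: H_d = H = 3.8 m (single drainage).
T_v = c_v·t/H_d² = 6.1×0.47/3.8² = 0.19855.
T_v = 0.19855 corresponds to the U ≤ 60% branch:
U = √(4T_v/π) = 0.5028

U ≈ 50.3 %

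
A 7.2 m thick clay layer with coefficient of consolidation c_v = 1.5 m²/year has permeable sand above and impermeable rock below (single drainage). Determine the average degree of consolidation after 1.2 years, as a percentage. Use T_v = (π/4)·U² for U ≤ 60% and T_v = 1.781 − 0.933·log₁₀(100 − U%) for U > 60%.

U ≈ 21 %

Drainage path length: H_d = H = 7.2 m (single drainage).
T_v = c_v·t/H_d² = 1.5×1.2/7.2² = 0.034722.
T_v = 0.034722 corresponds to the U ≤ 60% branch:
U = √(4T_v/π) = 0.2103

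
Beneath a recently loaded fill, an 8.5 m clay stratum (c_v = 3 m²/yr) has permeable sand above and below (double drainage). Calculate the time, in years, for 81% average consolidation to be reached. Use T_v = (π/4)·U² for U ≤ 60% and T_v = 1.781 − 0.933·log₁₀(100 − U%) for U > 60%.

Drainage path length: H_d = H/2 = 4.25 m (double drainage).
U > 60%: T_v = 1.781 − 0.933·log₁₀(100 − 81) = 0.58792.
t = T_v·H_d²/c_v = 0.58792×4.25²/3 = 3.54 years.

t ≈ 3.54 years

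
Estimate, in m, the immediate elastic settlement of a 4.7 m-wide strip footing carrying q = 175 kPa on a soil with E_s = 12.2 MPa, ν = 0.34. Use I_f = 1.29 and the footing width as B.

S_e ≈ 0.0769 m

Immediate (elastic) settlement: S_e = q·B·(1−ν²)/E_s · I_f.
E_s = 12.2 MPa = 12200 kPa.
S_e = 175 × 4.7 × (1 − 0.34²) / 12200 × 1.29
    = 175 × 4.7 × 0.8844 / 12200 × 1.29
    = 0.07692 m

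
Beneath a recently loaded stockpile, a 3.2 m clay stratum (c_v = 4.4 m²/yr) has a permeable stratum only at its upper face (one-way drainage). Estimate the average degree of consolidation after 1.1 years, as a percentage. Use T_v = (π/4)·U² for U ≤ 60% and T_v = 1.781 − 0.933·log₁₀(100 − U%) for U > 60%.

Drainage path length: H_d = H = 3.2 m (single drainage).
T_v = c_v·t/H_d² = 4.4×1.1/3.2² = 0.47266.
T_v = 0.47266 corresponds to the U > 60% branch:
U = 1 − 10^((1.781 − T_v)/0.933)/100 = 0.7475

U ≈ 74.7 %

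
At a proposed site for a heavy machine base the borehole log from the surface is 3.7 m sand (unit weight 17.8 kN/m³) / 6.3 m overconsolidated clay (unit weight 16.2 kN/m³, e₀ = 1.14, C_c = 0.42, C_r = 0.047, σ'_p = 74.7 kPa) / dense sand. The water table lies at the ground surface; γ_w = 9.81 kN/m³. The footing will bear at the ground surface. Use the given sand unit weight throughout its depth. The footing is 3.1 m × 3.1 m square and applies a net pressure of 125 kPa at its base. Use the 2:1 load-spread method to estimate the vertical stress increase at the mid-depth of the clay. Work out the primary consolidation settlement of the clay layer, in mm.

Mid-depth of clay below the ground surface: z = 3.7 + 6.3/2 = 6.85 m.
Total vertical stress at mid-clay: σ_v = 17.8×3.7 + 16.2×3.15 = 116.89 kPa.
Pore pressure: u = 9.81×(6.85 − 0) = 67.198 kPa.
Initial effective stress: σ'_0 = σ_v − u = 116.89 − 67.198 = 49.692 kPa.
Stress increase at mid-clay by the 2:1 spreading method:
Δσ = qBL/((B+z)(L+z)) = 125×3.1×3.1/((3.1+6.85)(3.1+6.85)) = 12.134 kPa
Final effective stress: σ'_f = 49.692 + 12.134 = 61.826 kPa.
σ'_f = 61.826 ≤ σ'_p = 74.7 kPa, so the clay remains overconsolidated and only the recompression index applies:
S_c = C_r·H/(1+e₀)·log₁₀(σ'_f/σ'_0) = 0.047×6.3/2.14×log₁₀(61.826/49.692)
    = 0.13836 × 0.094885 = 0.01313 m

S_c ≈ 13.1 mm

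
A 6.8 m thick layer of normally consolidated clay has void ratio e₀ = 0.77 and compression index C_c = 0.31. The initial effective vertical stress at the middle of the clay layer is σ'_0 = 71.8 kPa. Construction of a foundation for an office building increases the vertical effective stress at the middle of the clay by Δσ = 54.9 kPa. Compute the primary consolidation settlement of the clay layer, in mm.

S_c ≈ 294 mm

Final effective stress: σ'_f = σ'_0 + Δσ = 71.8 + 54.9 = 126.7 kPa.
Normally consolidated clay, so the full stress increment lies on the virgin compression line:
S_c = C_c·H/(1+e₀)·log₁₀(σ'_f/σ'_0) = 0.31×6.8/(1+0.77)×log₁₀(126.7/71.8)
    = 1.191 × 0.24665 = 0.2938 m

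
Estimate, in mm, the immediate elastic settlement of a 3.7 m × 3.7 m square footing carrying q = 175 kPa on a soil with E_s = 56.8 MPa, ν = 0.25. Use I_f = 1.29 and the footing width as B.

S_e ≈ 13.8 mm

Immediate (elastic) settlement: S_e = q·B·(1−ν²)/E_s · I_f.
E_s = 56.8 MPa = 56800 kPa.
S_e = 175 × 3.7 × (1 − 0.25²) / 56800 × 1.29
    = 175 × 3.7 × 0.9375 / 56800 × 1.29
    = 0.01379 m = 13.79 mm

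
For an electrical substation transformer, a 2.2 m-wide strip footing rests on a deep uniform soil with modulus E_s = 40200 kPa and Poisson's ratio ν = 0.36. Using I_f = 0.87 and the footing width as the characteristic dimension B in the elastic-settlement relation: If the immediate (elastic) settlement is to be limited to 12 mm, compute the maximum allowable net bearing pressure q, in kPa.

q ≈ 290 kPa

S_e = q·B·(1−ν²)/E_s · I_f  ⇒  q = S_e·E_s / (B·(1−ν²)·I_f).
q = 0.012 × 40200 / (2.2 × 0.8704 × 0.87) = 289.6 kPa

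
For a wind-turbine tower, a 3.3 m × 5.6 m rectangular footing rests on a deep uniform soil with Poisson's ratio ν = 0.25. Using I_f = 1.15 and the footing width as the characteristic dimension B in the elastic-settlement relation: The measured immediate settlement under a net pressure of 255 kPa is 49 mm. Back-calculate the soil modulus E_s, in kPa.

S_e = q·B·(1−ν²)/E_s · I_f  ⇒  E_s = q·B·(1−ν²)·I_f / S_e.
E_s = 255 × 3.3 × 0.9375 × 1.15 / 0.049 = 18520 kPa

E_s ≈ 18500 kPa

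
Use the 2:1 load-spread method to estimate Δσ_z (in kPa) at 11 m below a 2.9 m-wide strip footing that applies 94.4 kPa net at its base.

Δσ_z ≈ 19.7 kPa

By the 2:1 method the load spreads at 1 horizontal : 2 vertical, so at depth z the loaded area has grown by z in each plan dimension:
Δσ = qB/(B+z) = 94.4×2.9/(2.9+11) = 19.695 kPa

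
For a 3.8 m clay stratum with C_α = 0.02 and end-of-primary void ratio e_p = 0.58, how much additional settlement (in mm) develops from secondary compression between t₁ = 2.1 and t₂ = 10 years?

Secondary compression: S_s = C_α·H/(1+e_p)·log₁₀(t₂/t₁)
S_s = 0.02×3.8/(1+0.58)×log₁₀(10/2.1)
    = 0.0481 × 0.6778 = 0.0326 m

S_s ≈ 32.6 mm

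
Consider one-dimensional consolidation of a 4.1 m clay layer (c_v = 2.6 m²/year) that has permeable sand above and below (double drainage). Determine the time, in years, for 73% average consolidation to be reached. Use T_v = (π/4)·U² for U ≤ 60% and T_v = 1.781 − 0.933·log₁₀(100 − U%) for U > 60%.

Drainage path length: H_d = H/2 = 2.05 m (double drainage).
U > 60%: T_v = 1.781 − 0.933·log₁₀(100 − 73) = 0.44554.
t = T_v·H_d²/c_v = 0.44554×2.05²/2.6 = 0.7201 years.

t ≈ 0.72 years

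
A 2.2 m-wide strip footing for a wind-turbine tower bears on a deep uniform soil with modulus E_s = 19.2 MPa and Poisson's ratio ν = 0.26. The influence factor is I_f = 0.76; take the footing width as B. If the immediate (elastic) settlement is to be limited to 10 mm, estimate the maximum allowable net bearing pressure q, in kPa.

E_s = 19.2 MPa = 19200 kPa.
S_e = q·B·(1−ν²)/E_s · I_f  ⇒  q = S_e·E_s / (B·(1−ν²)·I_f).
q = 0.01 × 19200 / (2.2 × 0.9324 × 0.76) = 123.2 kPa

q ≈ 123 kPa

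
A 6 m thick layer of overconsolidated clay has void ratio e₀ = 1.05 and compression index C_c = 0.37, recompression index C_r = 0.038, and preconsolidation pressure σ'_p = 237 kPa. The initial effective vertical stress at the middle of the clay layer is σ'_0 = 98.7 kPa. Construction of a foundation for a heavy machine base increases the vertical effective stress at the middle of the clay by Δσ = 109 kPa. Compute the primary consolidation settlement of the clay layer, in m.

Final effective stress: σ'_f = 98.7 + 109 = 207.7 kPa.
σ'_f = 207.7 ≤ σ'_p = 237 kPa, so the clay remains overconsolidated and only the recompression index applies:
S_c = C_r·H/(1+e₀)·log₁₀(σ'_f/σ'_0) = 0.038×6/2.05×log₁₀(207.7/98.7)
    = 0.11122 × 0.32312 = 0.03594 m

S_c ≈ 0.0359 m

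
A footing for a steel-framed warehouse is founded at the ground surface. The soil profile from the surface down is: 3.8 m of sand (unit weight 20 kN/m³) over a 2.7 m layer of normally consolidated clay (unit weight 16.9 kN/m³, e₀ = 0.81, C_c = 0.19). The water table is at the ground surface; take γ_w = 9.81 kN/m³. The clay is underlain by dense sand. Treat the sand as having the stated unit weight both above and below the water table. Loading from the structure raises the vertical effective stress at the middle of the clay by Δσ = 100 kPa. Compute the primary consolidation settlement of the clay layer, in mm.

S_c ≈ 138 mm

Mid-depth of clay below the ground surface: z = 3.8 + 2.7/2 = 5.15 m.
Total vertical stress at mid-clay: σ_v = 20×3.8 + 16.9×1.35 = 98.815 kPa.
Pore pressure: u = 9.81×(5.15 − 0) = 50.522 kPa.
Initial effective stress: σ'_0 = σ_v − u = 98.815 − 50.522 = 48.293 kPa.
Final effective stress: σ'_f = σ'_0 + Δσ = 48.293 + 100 = 148.29 kPa.
Normally consolidated clay, so the full stress increment lies on the virgin compression line:
S_c = C_c·H/(1+e₀)·log₁₀(σ'_f/σ'_0) = 0.19×2.7/(1+0.81)×log₁₀(148.29/48.293)
    = 0.28343 × 0.48723 = 0.1381 m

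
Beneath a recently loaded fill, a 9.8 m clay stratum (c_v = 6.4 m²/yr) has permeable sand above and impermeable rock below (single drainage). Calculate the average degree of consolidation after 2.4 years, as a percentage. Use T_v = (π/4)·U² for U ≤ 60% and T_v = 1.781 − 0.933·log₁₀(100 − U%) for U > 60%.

Drainage path length: H_d = H = 9.8 m (single drainage).
T_v = c_v·t/H_d² = 6.4×2.4/9.8² = 0.15993.
T_v = 0.15993 corresponds to the U ≤ 60% branch:
U = √(4T_v/π) = 0.4513

U ≈ 45.1 %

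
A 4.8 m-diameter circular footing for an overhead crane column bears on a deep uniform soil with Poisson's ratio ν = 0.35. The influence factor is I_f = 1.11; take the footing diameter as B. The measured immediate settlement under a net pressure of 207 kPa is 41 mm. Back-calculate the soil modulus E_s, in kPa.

E_s ≈ 23600 kPa

S_e = q·B·(1−ν²)/E_s · I_f  ⇒  E_s = q·B·(1−ν²)·I_f / S_e.
E_s = 207 × 4.8 × 0.8775 × 1.11 / 0.041 = 23600 kPa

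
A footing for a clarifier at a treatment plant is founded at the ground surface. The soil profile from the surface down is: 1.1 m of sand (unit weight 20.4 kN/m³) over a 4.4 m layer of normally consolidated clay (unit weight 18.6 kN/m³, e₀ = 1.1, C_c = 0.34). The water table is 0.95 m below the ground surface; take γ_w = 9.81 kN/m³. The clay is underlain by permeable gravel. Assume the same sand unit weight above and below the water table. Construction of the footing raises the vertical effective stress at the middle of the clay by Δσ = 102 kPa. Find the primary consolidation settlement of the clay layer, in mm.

S_c ≈ 390 mm

Mid-depth of clay below the ground surface: z = 1.1 + 4.4/2 = 3.3 m.
Total vertical stress at mid-clay: σ_v = 20.4×1.1 + 18.6×2.2 = 63.36 kPa.
Pore pressure: u = 9.81×(3.3 − 0.95) = 23.054 kPa.
Initial effective stress: σ'_0 = σ_v − u = 63.36 − 23.054 = 40.306 kPa.
Final effective stress: σ'_f = σ'_0 + Δσ = 40.306 + 102 = 142.31 kPa.
Normally consolidated clay, so the full stress increment lies on the virgin compression line:
S_c = C_c·H/(1+e₀)·log₁₀(σ'_f/σ'_0) = 0.34×4.4/(1+1.1)×log₁₀(142.31/40.306)
    = 0.71238 × 0.54787 = 0.3903 m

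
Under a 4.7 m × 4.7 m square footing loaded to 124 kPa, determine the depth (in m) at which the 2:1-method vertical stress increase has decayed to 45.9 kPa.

2:1 spreading — at depth z the loaded area has grown by z in each plan dimension:
qB²/(B+z)² = Δσ_z ⇒ z = B(√(q/Δσ_z) − 1) = 4.7×(√(124/45.9) − 1) = 3.025 m

z ≈ 3.03 m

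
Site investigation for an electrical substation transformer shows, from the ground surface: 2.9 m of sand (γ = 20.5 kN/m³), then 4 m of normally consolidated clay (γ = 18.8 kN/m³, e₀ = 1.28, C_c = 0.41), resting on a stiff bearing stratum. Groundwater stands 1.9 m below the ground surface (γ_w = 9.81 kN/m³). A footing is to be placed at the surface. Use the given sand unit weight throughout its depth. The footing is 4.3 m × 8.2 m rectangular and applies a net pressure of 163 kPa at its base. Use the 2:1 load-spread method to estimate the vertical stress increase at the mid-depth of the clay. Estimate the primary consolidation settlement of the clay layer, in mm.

Mid-depth of clay below the ground surface: z = 2.9 + 4/2 = 4.9 m.
Total vertical stress at mid-clay: σ_v = 20.5×2.9 + 18.8×2 = 97.05 kPa.
Pore pressure: u = 9.81×(4.9 − 1.9) = 29.43 kPa.
Initial effective stress: σ'_0 = σ_v − u = 97.05 − 29.43 = 67.62 kPa.
Stress increase at mid-clay by the 2:1 spreading method:
Δσ = qBL/((B+z)(L+z)) = 163×4.3×8.2/((4.3+4.9)(8.2+4.9)) = 47.688 kPa
Final effective stress: σ'_f = σ'_0 + Δσ = 67.62 + 47.688 = 115.31 kPa.
Normally consolidated clay, so the full stress increment lies on the virgin compression line:
S_c = C_c·H/(1+e₀)·log₁₀(σ'_f/σ'_0) = 0.41×4/(1+1.28)×log₁₀(115.31/67.62)
    = 0.7193 × 0.23179 = 0.1667 m

S_c ≈ 167 mm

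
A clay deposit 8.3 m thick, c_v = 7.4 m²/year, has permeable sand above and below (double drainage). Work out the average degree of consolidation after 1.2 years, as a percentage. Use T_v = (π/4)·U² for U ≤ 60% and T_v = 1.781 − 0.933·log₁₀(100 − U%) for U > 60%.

U ≈ 77.3 %

Drainage path length: H_d = H/2 = 4.15 m (double drainage).
T_v = c_v·t/H_d² = 7.4×1.2/4.15² = 0.5156.
T_v = 0.5156 corresponds to the U > 60% branch:
U = 1 − 10^((1.781 − T_v)/0.933)/100 = 0.7729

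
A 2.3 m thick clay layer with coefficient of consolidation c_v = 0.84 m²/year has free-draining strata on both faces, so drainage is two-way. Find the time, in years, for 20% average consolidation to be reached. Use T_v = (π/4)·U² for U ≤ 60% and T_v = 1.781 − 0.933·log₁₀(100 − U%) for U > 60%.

t ≈ 0.0495 years

Drainage path length: H_d = H/2 = 1.15 m (double drainage).
U ≤ 60%: T_v = (π/4)·U² = (π/4)×0.2² = 0.031416.
t = T_v·H_d²/c_v = 0.031416×1.15²/0.84 = 0.04946 years.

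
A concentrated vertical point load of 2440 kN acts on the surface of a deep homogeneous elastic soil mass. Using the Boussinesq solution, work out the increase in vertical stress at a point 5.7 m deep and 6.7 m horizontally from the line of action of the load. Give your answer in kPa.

Δσ_z ≈ 4.1 kPa

Boussinesq vertical stress below a point load on an elastic half-space:
Δσ_z = 3P/(2πz²) · [1 + (r/z)²]^(−5/2)
r/z = 6.7/5.7 = 1.1754; [1+(r/z)²]^(−5/2) = 0.11424.
Δσ_z = 3×2440/(2π×5.7²) × 0.11424 = 35.858 × 0.11424 = 4.096 kPa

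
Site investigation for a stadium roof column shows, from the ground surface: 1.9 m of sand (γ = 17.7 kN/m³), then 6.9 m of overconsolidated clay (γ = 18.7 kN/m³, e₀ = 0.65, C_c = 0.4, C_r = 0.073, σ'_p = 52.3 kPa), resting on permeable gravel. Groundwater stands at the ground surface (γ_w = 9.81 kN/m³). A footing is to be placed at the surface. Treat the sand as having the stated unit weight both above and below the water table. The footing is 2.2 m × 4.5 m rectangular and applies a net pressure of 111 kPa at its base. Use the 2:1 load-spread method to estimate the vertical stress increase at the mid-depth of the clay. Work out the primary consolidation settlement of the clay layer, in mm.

S_c ≈ 123 mm

Mid-depth of clay below the ground surface: z = 1.9 + 6.9/2 = 5.35 m.
Total vertical stress at mid-clay: σ_v = 17.7×1.9 + 18.7×3.45 = 98.145 kPa.
Pore pressure: u = 9.81×(5.35 − 0) = 52.483 kPa.
Initial effective stress: σ'_0 = σ_v − u = 98.145 − 52.483 = 45.662 kPa.
Stress increase at mid-clay by the 2:1 spreading method:
Δσ = qBL/((B+z)(L+z)) = 111×2.2×4.5/((2.2+5.35)(4.5+5.35)) = 14.777 kPa
Final effective stress: σ'_f = 45.662 + 14.777 = 60.439 kPa.
σ'_f = 60.439 > σ'_p = 52.3 kPa, so the stress path crosses the preconsolidation pressure — recompression up to σ'_p, then virgin compression beyond:
S_c = H/(1+e₀)·[C_r·log₁₀(σ'_p/σ'_0) + C_c·log₁₀(σ'_f/σ'_p)]
    = 6.9/1.65 × [0.073×log₁₀(52.3/45.662) + 0.4×log₁₀(60.439/52.3)]
    = 4.1818 × [0.0043031 + 0.025126] = 0.1231 m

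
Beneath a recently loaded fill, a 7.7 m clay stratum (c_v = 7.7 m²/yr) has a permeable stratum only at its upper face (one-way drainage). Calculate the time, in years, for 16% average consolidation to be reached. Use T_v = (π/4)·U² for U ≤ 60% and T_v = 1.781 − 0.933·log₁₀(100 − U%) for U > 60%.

t ≈ 0.155 years

Drainage path length: H_d = H = 7.7 m (single drainage).
U ≤ 60%: T_v = (π/4)·U² = (π/4)×0.16² = 0.020106.
t = T_v·H_d²/c_v = 0.020106×7.7²/7.7 = 0.1548 years.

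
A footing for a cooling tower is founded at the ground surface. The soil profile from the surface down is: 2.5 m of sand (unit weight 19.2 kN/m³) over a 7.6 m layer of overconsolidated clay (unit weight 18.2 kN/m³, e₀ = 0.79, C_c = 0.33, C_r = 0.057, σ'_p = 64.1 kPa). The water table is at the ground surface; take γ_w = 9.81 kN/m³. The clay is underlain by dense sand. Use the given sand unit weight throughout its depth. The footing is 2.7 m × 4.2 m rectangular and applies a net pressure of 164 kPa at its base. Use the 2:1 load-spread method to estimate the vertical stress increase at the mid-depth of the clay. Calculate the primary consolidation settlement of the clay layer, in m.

S_c ≈ 0.111 m

Mid-depth of clay below the ground surface: z = 2.5 + 7.6/2 = 6.3 m.
Total vertical stress at mid-clay: σ_v = 19.2×2.5 + 18.2×3.8 = 117.16 kPa.
Pore pressure: u = 9.81×(6.3 − 0) = 61.803 kPa.
Initial effective stress: σ'_0 = σ_v − u = 117.16 − 61.803 = 55.357 kPa.
Stress increase at mid-clay by the 2:1 spreading method:
Δσ = qBL/((B+z)(L+z)) = 164×2.7×4.2/((2.7+6.3)(4.2+6.3)) = 19.68 kPa
Final effective stress: σ'_f = 55.357 + 19.68 = 75.037 kPa.
σ'_f = 75.037 > σ'_p = 64.1 kPa, so the stress path crosses the preconsolidation pressure — recompression up to σ'_p, then virgin compression beyond:
S_c = H/(1+e₀)·[C_r·log₁₀(σ'_p/σ'_0) + C_c·log₁₀(σ'_f/σ'_p)]
    = 7.6/1.79 × [0.057×log₁₀(64.1/55.357) + 0.33×log₁₀(75.037/64.1)]
    = 4.2458 × [0.0036301 + 0.022578] = 0.1113 m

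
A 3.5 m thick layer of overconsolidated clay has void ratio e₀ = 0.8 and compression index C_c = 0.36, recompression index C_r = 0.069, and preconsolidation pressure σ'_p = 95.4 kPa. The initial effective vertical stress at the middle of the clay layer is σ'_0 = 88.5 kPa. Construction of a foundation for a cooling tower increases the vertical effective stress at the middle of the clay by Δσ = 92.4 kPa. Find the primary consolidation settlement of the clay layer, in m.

Final effective stress: σ'_f = 88.5 + 92.4 = 180.9 kPa.
σ'_f = 180.9 > σ'_p = 95.4 kPa, so the stress path crosses the preconsolidation pressure — recompression up to σ'_p, then virgin compression beyond:
S_c = H/(1+e₀)·[C_r·log₁₀(σ'_p/σ'_0) + C_c·log₁₀(σ'_f/σ'_p)]
    = 3.5/1.8 × [0.069×log₁₀(95.4/88.5) + 0.36×log₁₀(180.9/95.4)]
    = 1.9444 × [0.0022498 + 0.10004] = 0.1989 m

S_c ≈ 0.199 m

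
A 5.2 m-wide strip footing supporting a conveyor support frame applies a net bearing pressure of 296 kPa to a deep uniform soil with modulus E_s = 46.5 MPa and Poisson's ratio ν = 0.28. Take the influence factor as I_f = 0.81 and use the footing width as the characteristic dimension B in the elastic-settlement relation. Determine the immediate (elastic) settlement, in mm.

Immediate (elastic) settlement: S_e = q·B·(1−ν²)/E_s · I_f.
E_s = 46.5 MPa = 46500 kPa.
S_e = 296 × 5.2 × (1 − 0.28²) / 46500 × 0.81
    = 296 × 5.2 × 0.9216 / 46500 × 0.81
    = 0.02471 m = 24.71 mm

S_e ≈ 24.7 mm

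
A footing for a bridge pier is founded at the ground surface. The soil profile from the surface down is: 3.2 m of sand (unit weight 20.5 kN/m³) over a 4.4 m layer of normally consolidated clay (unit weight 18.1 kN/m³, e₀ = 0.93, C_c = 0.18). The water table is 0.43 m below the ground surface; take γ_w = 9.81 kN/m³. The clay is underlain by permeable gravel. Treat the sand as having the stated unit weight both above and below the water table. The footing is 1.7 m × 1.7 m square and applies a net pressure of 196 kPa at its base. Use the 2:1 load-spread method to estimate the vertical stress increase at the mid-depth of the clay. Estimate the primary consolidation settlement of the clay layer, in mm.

Mid-depth of clay below the ground surface: z = 3.2 + 4.4/2 = 5.4 m.
Total vertical stress at mid-clay: σ_v = 20.5×3.2 + 18.1×2.2 = 105.42 kPa.
Pore pressure: u = 9.81×(5.4 − 0.43) = 48.756 kPa.
Initial effective stress: σ'_0 = σ_v − u = 105.42 − 48.756 = 56.664 kPa.
Stress increase at mid-clay by the 2:1 spreading method:
Δσ = qBL/((B+z)(L+z)) = 196×1.7×1.7/((1.7+5.4)(1.7+5.4)) = 11.237 kPa
Final effective stress: σ'_f = σ'_0 + Δσ = 56.664 + 11.237 = 67.901 kPa.
Normally consolidated clay, so the full stress increment lies on the virgin compression line:
S_c = C_c·H/(1+e₀)·log₁₀(σ'_f/σ'_0) = 0.18×4.4/(1+0.93)×log₁₀(67.901/56.664)
    = 0.41036 × 0.078569 = 0.03224 m

S_c ≈ 32.2 mm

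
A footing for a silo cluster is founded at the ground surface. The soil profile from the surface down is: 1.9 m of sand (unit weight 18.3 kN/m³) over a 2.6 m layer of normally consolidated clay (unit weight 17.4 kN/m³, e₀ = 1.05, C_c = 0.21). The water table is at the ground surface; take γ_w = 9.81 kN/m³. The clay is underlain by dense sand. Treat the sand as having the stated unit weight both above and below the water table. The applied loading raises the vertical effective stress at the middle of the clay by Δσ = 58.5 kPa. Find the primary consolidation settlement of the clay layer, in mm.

Mid-depth of clay below the ground surface: z = 1.9 + 2.6/2 = 3.2 m.
Total vertical stress at mid-clay: σ_v = 18.3×1.9 + 17.4×1.3 = 57.39 kPa.
Pore pressure: u = 9.81×(3.2 − 0) = 31.392 kPa.
Initial effective stress: σ'_0 = σ_v − u = 57.39 − 31.392 = 25.998 kPa.
Final effective stress: σ'_f = σ'_0 + Δσ = 25.998 + 58.5 = 84.498 kPa.
Normally consolidated clay, so the full stress increment lies on the virgin compression line:
S_c = C_c·H/(1+e₀)·log₁₀(σ'_f/σ'_0) = 0.21×2.6/(1+1.05)×log₁₀(84.498/25.998)
    = 0.26634 × 0.51191 = 0.1363 m

S_c ≈ 136 mm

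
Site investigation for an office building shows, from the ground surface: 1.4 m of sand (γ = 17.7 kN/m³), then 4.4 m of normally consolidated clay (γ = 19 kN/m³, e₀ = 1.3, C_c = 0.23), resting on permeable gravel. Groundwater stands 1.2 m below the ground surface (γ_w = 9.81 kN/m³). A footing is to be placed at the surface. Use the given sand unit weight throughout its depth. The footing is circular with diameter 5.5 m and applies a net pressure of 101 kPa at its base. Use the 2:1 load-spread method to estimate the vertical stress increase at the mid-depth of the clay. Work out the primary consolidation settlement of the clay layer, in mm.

Mid-depth of clay below the ground surface: z = 1.4 + 4.4/2 = 3.6 m.
Total vertical stress at mid-clay: σ_v = 17.7×1.4 + 19×2.2 = 66.58 kPa.
Pore pressure: u = 9.81×(3.6 − 1.2) = 23.544 kPa.
Initial effective stress: σ'_0 = σ_v − u = 66.58 − 23.544 = 43.036 kPa.
Stress increase at mid-clay by the 2:1 spreading method:
Δσ ≈ qD²/(D+z)² = 101×5.5²/(5.5+3.6)² = 36.895 kPa
Final effective stress: σ'_f = σ'_0 + Δσ = 43.036 + 36.895 = 79.931 kPa.
Normally consolidated clay, so the full stress increment lies on the virgin compression line:
S_c = C_c·H/(1+e₀)·log₁₀(σ'_f/σ'_0) = 0.23×4.4/(1+1.3)×log₁₀(79.931/43.036)
    = 0.44 × 0.26888 = 0.1183 m

S_c ≈ 118 mm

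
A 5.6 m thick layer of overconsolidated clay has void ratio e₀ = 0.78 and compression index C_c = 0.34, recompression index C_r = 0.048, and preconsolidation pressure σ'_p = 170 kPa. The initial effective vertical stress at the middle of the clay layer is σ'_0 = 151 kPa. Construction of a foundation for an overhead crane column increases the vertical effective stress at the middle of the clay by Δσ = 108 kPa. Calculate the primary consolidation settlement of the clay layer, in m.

Final effective stress: σ'_f = 151 + 108 = 259 kPa.
σ'_f = 259 > σ'_p = 170 kPa, so the stress path crosses the preconsolidation pressure — recompression up to σ'_p, then virgin compression beyond:
S_c = H/(1+e₀)·[C_r·log₁₀(σ'_p/σ'_0) + C_c·log₁₀(σ'_f/σ'_p)]
    = 5.6/1.78 × [0.048×log₁₀(170/151) + 0.34×log₁₀(259/170)]
    = 3.1461 × [0.0024707 + 0.062169] = 0.2034 m

S_c ≈ 0.203 m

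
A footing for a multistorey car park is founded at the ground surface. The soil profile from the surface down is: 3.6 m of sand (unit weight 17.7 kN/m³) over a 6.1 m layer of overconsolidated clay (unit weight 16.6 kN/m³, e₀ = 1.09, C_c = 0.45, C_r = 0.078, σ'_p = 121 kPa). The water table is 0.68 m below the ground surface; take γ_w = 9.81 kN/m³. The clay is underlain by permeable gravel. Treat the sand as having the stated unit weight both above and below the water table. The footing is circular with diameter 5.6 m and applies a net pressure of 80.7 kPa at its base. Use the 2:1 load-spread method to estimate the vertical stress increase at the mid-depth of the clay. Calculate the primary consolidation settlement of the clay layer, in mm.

S_c ≈ 26.1 mm

Mid-depth of clay below the ground surface: z = 3.6 + 6.1/2 = 6.65 m.
Total vertical stress at mid-clay: σ_v = 17.7×3.6 + 16.6×3.05 = 114.35 kPa.
Pore pressure: u = 9.81×(6.65 − 0.68) = 58.566 kPa.
Initial effective stress: σ'_0 = σ_v − u = 114.35 − 58.566 = 55.784 kPa.
Stress increase at mid-clay by the 2:1 spreading method:
Δσ ≈ qD²/(D+z)² = 80.7×5.6²/(5.6+6.65)² = 16.865 kPa
Final effective stress: σ'_f = 55.784 + 16.865 = 72.649 kPa.
σ'_f = 72.649 ≤ σ'_p = 121 kPa, so the clay remains overconsolidated and only the recompression index applies:
S_c = C_r·H/(1+e₀)·log₁₀(σ'_f/σ'_0) = 0.078×6.1/2.09×log₁₀(72.649/55.784)
    = 0.22766 × 0.11472 = 0.02612 m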